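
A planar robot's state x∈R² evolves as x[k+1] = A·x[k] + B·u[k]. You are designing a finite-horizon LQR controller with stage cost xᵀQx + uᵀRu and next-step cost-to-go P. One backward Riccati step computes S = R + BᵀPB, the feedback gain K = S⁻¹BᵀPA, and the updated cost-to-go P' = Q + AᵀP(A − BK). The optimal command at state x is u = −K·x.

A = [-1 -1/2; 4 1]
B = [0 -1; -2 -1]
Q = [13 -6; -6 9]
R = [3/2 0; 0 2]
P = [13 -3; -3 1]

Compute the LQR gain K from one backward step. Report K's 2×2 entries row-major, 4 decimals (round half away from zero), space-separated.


-1.7436 -0.5641 1.1026 0.4744

BᵀP = [6.0000 -2.0000; -10.0000 2.0000]
S = R + BᵀPB = [3/2 0; 0 2] + [4.0000 -4.0000; -4.0000 8.0000] = [5.5000 -4.0000; -4.0000 10.0000]
BᵀPA = [-14.0000 -5.0000; 18.0000 7.0000]
K = S⁻¹·BᵀPA = [-1.7436 -0.5641; 1.1026 0.4744]
A−BK = [0.1026 -0.0256; 1.6154 0.3462]
AᵀP(A−BK) = [8.7436 3.0641; 3.0641 1.1090]
P' = Q + AᵀP(A−BK) = [21.7436 -2.9359; -2.9359 10.1090]
tr(P') = 31.8526


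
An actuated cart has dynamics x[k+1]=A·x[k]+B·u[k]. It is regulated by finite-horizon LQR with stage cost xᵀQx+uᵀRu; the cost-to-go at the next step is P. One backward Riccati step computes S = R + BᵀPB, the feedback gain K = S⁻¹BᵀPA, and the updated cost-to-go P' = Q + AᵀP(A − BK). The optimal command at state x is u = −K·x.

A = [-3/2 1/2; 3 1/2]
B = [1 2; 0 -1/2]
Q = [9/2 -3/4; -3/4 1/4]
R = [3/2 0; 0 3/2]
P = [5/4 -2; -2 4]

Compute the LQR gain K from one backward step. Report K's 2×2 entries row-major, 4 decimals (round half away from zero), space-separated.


BᵀP = [1.2500 -2.0000; 3.5000 -6.0000]
S = R + BᵀPB = [3/2 0; 0 3/2] + [1.2500 3.5000; 3.5000 10.0000] = [2.7500 3.5000; 3.5000 11.5000]
BᵀPA = [-7.8750 -0.3750; -23.2500 -1.2500]
K = S⁻¹·BᵀPA = [-0.4742 0.0032; -1.8774 -0.1097]
A−BK = [2.7290 0.7161; 2.0613 0.4452]
AᵀP(A−BK) = [9.4282 1.0379; 1.0379 0.1766]
P' = Q + AᵀP(A−BK) = [13.9282 0.2879; 0.2879 0.4266]
tr(P') = 14.3548

-0.4742 0.0032 -1.8774 -0.1097


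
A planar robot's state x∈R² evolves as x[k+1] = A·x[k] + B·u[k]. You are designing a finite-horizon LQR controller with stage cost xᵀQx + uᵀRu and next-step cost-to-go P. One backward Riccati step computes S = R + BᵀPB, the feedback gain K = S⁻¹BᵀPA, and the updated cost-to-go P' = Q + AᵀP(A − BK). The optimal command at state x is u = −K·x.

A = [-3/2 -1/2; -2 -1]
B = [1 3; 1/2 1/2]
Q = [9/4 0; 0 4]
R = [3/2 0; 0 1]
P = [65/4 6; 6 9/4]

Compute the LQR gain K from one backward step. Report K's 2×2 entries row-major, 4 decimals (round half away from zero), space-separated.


BᵀP = [19.2500 7.1250; 51.7500 19.1250]
S = R + BᵀPB = [3/2 0; 0 1] + [22.8125 61.3125; 61.3125 164.8125] = [24.3125 61.3125; 61.3125 165.8125]
BᵀPA = [-43.1250 -16.7500; -115.8750 -45.0000]
K = S⁻¹·BᵀPA = [-0.1693 -0.0672; -0.6362 -0.2465]
A−BK = [0.5780 0.3068; -1.5972 -0.8431]
AᵀP(A−BK) = [0.5383 0.2214; 0.2214 0.0925]
P' = Q + AᵀP(A−BK) = [2.7883 0.2214; 0.2214 4.0925]
tr(P') = 6.8808

-0.1693 -0.0672 -0.6362 -0.2465


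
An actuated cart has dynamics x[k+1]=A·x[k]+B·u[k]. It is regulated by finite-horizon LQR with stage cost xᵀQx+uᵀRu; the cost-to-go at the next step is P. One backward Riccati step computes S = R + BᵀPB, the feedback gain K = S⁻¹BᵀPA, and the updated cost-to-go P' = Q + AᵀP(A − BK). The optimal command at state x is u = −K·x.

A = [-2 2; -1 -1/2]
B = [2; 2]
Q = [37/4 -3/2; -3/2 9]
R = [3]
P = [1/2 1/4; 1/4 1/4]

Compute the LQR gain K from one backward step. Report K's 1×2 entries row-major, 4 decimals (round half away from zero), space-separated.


-0.5000 0.3125

BᵀP = [1.5000 1.0000]
S = R + BᵀPB = [3] + [5.0000] = [8.0000]
BᵀPA = [-4.0000 2.5000]
K = S⁻¹·BᵀPA = [-0.5000 0.3125]
A−BK = [-1.0000 1.3750; 0.0000 -1.1250]
AᵀP(A−BK) = [1.2500 -0.8750; -0.8750 0.7813]
P' = Q + AᵀP(A−BK) = [10.5000 -2.3750; -2.3750 9.7813]
tr(P') = 20.2813


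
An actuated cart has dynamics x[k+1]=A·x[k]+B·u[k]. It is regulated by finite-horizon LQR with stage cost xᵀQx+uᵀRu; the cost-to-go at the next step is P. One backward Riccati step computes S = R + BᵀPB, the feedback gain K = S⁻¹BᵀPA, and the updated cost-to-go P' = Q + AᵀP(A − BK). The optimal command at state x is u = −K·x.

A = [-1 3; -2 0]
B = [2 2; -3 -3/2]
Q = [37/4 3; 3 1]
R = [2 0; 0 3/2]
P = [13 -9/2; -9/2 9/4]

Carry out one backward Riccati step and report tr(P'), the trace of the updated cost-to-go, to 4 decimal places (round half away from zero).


BᵀP = [39.5000 -15.7500; 32.7500 -12.3750]
S = R + BᵀPB = [2 0; 0 3/2] + [126.2500 102.6250; 102.6250 84.0625] = [128.2500 102.6250; 102.6250 85.5625]
BᵀPA = [-8.0000 118.5000; -8.0000 98.2500]
K = S⁻¹·BᵀPA = [0.3092 0.1274; -0.4643 0.9955]
A−BK = [-0.6897 0.7542; -1.7690 1.8754]
AᵀP(A−BK) = [2.7588 -3.0170; -3.0170 4.0974]
P' = Q + AᵀP(A−BK) = [12.0088 -0.0170; -0.0170 5.0974]
tr(P') = 17.1062

17.1062


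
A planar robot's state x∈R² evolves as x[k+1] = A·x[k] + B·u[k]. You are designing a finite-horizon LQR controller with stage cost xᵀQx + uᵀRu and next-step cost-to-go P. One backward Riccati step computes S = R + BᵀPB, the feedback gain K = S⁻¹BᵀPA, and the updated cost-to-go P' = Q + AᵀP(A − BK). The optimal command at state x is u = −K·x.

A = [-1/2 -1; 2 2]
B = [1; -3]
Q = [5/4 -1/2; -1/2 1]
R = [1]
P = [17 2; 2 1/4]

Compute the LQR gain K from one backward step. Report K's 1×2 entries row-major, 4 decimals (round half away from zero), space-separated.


-0.3636 -1.0303

BᵀP = [11.0000 1.2500]
S = R + BᵀPB = [1] + [7.2500] = [8.2500]
BᵀPA = [-3.0000 -8.5000]
K = S⁻¹·BᵀPA = [-0.3636 -1.0303]
A−BK = [-0.1364 0.0303; 0.9091 -1.0909]
AᵀP(A−BK) = [0.1591 0.4091; 0.4091 1.2424]
P' = Q + AᵀP(A−BK) = [1.4091 -0.0909; -0.0909 2.2424]
tr(P') = 3.6515


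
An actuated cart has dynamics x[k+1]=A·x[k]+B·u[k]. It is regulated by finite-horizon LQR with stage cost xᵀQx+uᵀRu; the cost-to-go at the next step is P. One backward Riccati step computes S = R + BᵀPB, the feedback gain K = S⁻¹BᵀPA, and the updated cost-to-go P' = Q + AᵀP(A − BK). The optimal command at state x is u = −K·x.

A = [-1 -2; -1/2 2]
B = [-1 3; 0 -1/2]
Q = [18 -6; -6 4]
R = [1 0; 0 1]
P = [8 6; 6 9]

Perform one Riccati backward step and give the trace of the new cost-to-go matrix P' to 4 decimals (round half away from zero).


38.6094

BᵀP = [-8.0000 -6.0000; 21.0000 13.5000]
S = R + BᵀPB = [1 0; 0 1] + [8.0000 -21.0000; -21.0000 56.2500] = [9.0000 -21.0000; -21.0000 57.2500]
BᵀPA = [11.0000 4.0000; -27.7500 -15.0000]
K = S⁻¹·BᵀPA = [0.6330 -1.1582; -0.2525 -0.6869]
A−BK = [0.3906 -1.0976; -0.6263 1.6566]
AᵀP(A−BK) = [2.2795 -5.3199; -5.3199 14.3300]
P' = Q + AᵀP(A−BK) = [20.2795 -11.3199; -11.3199 18.3300]
tr(P') = 38.6094


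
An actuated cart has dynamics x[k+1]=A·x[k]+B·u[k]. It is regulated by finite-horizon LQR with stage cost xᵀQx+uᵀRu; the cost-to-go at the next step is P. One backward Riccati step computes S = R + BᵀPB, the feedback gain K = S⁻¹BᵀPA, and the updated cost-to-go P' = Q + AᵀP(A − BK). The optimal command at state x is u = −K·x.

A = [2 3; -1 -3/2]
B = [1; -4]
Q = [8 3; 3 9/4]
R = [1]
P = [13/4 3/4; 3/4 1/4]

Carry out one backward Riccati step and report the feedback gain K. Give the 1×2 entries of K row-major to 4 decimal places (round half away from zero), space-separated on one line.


0.3333 0.5000

BᵀP = [0.2500 -0.2500]
S = R + BᵀPB = [1] + [1.2500] = [2.2500]
BᵀPA = [0.7500 1.1250]
K = S⁻¹·BᵀPA = [0.3333 0.5000]
A−BK = [1.6667 2.5000; 0.3333 0.5000]
AᵀP(A−BK) = [10.0000 15.0000; 15.0000 22.5000]
P' = Q + AᵀP(A−BK) = [18.0000 18.0000; 18.0000 24.7500]
tr(P') = 42.7500


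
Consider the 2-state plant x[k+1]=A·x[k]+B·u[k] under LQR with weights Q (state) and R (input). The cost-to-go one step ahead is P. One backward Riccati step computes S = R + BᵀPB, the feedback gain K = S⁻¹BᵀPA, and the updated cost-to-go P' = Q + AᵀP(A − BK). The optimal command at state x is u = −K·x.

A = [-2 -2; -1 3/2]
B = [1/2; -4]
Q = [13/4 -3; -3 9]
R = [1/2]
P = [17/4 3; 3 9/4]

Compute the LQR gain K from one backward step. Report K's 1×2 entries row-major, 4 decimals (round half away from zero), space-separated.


BᵀP = [-9.8750 -7.5000]
S = R + BᵀPB = [1/2] + [25.0625] = [25.5625]
BᵀPA = [27.2500 8.5000]
K = S⁻¹·BᵀPA = [1.0660 0.3325]
A−BK = [-2.5330 -2.1663; 3.2641 2.8301]
AᵀP(A−BK) = [2.2011 1.5639; 1.5639 1.2361]
P' = Q + AᵀP(A−BK) = [5.4511 -1.4361; -1.4361 10.2361]
tr(P') = 15.6872

1.0660 0.3325


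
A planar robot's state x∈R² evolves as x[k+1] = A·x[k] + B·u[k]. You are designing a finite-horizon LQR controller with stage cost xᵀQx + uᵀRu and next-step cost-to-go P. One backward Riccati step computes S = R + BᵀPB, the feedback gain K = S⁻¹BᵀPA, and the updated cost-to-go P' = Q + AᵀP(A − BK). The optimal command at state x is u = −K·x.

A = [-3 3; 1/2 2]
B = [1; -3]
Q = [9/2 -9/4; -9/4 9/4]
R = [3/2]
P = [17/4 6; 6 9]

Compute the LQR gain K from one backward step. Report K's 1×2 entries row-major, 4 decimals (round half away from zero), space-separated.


0.6059 -1.6404

BᵀP = [-13.7500 -21.0000]
S = R + BᵀPB = [3/2] + [49.2500] = [50.7500]
BᵀPA = [30.7500 -83.2500]
K = S⁻¹·BᵀPA = [0.6059 -1.6404]
A−BK = [-3.6059 4.6404; 2.3177 -2.9212]
AᵀP(A−BK) = [3.8682 -5.8079; -5.8079 9.6872]
P' = Q + AᵀP(A−BK) = [8.3682 -8.0579; -8.0579 11.9372]
tr(P') = 20.3054


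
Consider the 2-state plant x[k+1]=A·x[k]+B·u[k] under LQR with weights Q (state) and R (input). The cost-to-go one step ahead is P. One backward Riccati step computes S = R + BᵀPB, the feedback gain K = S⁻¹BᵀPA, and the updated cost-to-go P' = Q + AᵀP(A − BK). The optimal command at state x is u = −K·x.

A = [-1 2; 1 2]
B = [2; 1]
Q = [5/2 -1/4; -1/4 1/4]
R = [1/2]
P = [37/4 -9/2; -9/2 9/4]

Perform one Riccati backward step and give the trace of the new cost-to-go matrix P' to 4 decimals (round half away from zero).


BᵀP = [14.0000 -6.7500]
S = R + BᵀPB = [1/2] + [21.2500] = [21.7500]
BᵀPA = [-20.7500 14.5000]
K = S⁻¹·BᵀPA = [-0.9540 0.6667]
A−BK = [0.9080 0.6667; 1.9540 1.3333]
AᵀP(A−BK) = [0.7040 -0.1667; -0.1667 0.3333]
P' = Q + AᵀP(A−BK) = [3.2040 -0.4167; -0.4167 0.5833]
tr(P') = 3.7874

3.7874


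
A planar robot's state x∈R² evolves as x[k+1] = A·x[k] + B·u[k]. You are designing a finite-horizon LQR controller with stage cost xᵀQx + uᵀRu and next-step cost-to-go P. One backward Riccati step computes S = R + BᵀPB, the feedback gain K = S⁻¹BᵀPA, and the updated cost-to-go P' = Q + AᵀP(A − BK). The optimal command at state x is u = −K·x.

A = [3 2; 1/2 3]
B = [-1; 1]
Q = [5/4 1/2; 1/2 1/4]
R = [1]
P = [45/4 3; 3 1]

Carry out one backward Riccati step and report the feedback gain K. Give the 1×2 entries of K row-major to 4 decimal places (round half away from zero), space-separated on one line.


-3.5517 -3.1034

BᵀP = [-8.2500 -2.0000]
S = R + BᵀPB = [1] + [6.2500] = [7.2500]
BᵀPA = [-25.7500 -22.5000]
K = S⁻¹·BᵀPA = [-3.5517 -3.1034]
A−BK = [-0.5517 -1.1034; 4.0517 6.1034]
AᵀP(A−BK) = [19.0431 19.0862; 19.0862 20.1724]
P' = Q + AᵀP(A−BK) = [20.2931 19.5862; 19.5862 20.4224]
tr(P') = 40.7155


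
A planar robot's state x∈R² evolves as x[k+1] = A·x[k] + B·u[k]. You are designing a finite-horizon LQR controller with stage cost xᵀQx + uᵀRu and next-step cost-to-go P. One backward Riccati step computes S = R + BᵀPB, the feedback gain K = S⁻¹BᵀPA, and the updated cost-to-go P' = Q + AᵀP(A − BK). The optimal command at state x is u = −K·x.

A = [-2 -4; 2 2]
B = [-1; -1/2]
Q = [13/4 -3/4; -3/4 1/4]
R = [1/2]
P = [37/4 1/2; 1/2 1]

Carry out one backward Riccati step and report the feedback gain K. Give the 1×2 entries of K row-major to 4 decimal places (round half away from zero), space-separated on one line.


1.6190 3.4286

BᵀP = [-9.5000 -1.0000]
S = R + BᵀPB = [1/2] + [10.0000] = [10.5000]
BᵀPA = [17.0000 36.0000]
K = S⁻¹·BᵀPA = [1.6190 3.4286]
A−BK = [-0.3810 -0.5714; 2.8095 3.7143]
AᵀP(A−BK) = [9.4762 13.7143; 13.7143 20.5714]
P' = Q + AᵀP(A−BK) = [12.7262 12.9643; 12.9643 20.8214]
tr(P') = 33.5476


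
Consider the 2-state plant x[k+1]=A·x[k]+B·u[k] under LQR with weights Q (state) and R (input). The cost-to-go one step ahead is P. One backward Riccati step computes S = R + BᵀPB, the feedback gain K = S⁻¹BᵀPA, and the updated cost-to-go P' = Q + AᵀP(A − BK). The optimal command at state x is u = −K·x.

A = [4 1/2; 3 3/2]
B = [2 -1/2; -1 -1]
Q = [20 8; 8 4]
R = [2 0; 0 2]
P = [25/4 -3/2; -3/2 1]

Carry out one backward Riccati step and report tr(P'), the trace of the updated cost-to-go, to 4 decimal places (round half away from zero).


37.1064

BᵀP = [14.0000 -4.0000; -1.6250 -0.2500]
S = R + BᵀPB = [2 0; 0 2] + [32.0000 -3.0000; -3.0000 1.0625] = [34.0000 -3.0000; -3.0000 3.0625]
BᵀPA = [44.0000 1.0000; -7.2500 -1.1875]
K = S⁻¹·BᵀPA = [1.1879 -0.0053; -1.2037 -0.3929]
A−BK = [1.0223 0.3141; 2.9842 1.1018]
AᵀP(A−BK) = [12.0053 3.1327; 3.1327 1.1012]
P' = Q + AᵀP(A−BK) = [32.0053 11.1327; 11.1327 5.1012]
tr(P') = 37.1064


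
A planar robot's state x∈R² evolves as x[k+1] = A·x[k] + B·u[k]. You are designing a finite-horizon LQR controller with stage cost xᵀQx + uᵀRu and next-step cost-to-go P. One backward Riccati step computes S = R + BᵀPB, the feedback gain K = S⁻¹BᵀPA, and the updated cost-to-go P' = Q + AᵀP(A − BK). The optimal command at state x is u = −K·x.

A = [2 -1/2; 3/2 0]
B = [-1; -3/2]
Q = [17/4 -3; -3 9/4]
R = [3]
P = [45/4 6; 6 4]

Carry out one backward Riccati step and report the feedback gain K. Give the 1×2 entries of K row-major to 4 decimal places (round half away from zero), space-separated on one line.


BᵀP = [-20.2500 -12.0000]
S = R + BᵀPB = [3] + [38.2500] = [41.2500]
BᵀPA = [-58.5000 10.1250]
K = S⁻¹·BᵀPA = [-1.4182 0.2455]
A−BK = [0.5818 -0.2545; -0.6273 0.3682]
AᵀP(A−BK) = [7.0364 -1.3909; -1.3909 0.3273]
P' = Q + AᵀP(A−BK) = [11.2864 -4.3909; -4.3909 2.5773]
tr(P') = 13.8636

-1.4182 0.2455


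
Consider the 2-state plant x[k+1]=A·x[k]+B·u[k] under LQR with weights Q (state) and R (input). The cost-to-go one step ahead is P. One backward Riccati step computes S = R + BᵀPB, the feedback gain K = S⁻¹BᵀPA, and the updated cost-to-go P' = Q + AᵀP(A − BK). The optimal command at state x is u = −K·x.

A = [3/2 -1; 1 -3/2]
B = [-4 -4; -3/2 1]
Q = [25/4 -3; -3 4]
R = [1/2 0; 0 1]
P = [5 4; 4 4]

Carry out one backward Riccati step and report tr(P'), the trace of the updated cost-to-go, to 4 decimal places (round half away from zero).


BᵀP = [-26.0000 -22.0000; -16.0000 -12.0000]
S = R + BᵀPB = [1/2 0; 0 1] + [137.0000 82.0000; 82.0000 52.0000] = [137.5000 82.0000; 82.0000 53.0000]
BᵀPA = [-61.0000 59.0000; -36.0000 34.0000]
K = S⁻¹·BᵀPA = [-0.4987 0.6016; 0.0923 -0.2893]
A−BK = [-0.1256 0.2493; 0.1597 -0.3083]
AᵀP(A−BK) = [0.1533 -0.2161; -0.2161 0.3407]
P' = Q + AᵀP(A−BK) = [6.4033 -3.2161; -3.2161 4.3407]
tr(P') = 10.7440

10.7440


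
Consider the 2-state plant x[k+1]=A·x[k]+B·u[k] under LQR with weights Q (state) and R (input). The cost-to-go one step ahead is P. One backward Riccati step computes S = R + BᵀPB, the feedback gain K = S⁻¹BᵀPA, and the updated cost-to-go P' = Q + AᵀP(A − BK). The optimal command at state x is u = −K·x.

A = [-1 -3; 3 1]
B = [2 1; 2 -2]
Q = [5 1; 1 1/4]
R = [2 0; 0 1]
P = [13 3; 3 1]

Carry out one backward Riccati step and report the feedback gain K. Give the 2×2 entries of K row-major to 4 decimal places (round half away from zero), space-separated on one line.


BᵀP = [32.0000 8.0000; 7.0000 1.0000]
S = R + BᵀPB = [2 0; 0 1] + [80.0000 16.0000; 16.0000 5.0000] = [82.0000 16.0000; 16.0000 6.0000]
BᵀPA = [-8.0000 -88.0000; -4.0000 -20.0000]
K = S⁻¹·BᵀPA = [0.0678 -0.8814; -0.8475 -0.9831]
A−BK = [-0.2881 -0.2542; 1.1695 0.7966]
AᵀP(A−BK) = [1.1525 1.0169; 1.0169 2.7797]
P' = Q + AᵀP(A−BK) = [6.1525 2.0169; 2.0169 3.0297]
tr(P') = 9.1822

0.0678 -0.8814 -0.8475 -0.9831


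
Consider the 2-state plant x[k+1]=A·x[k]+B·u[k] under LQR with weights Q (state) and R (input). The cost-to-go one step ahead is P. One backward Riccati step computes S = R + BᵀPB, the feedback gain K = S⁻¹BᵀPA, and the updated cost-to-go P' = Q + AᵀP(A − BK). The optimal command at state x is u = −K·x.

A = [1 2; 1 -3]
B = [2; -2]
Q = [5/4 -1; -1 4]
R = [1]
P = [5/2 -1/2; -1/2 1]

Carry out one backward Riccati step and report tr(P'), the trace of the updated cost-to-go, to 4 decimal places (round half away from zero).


9.0658

BᵀP = [6.0000 -3.0000]
S = R + BᵀPB = [1] + [18.0000] = [19.0000]
BᵀPA = [3.0000 21.0000]
K = S⁻¹·BᵀPA = [0.1579 1.1053]
A−BK = [0.6842 -0.2105; 1.3158 -0.7895]
AᵀP(A−BK) = [2.0263 -0.8158; -0.8158 1.7895]
P' = Q + AᵀP(A−BK) = [3.2763 -1.8158; -1.8158 5.7895]
tr(P') = 9.0658


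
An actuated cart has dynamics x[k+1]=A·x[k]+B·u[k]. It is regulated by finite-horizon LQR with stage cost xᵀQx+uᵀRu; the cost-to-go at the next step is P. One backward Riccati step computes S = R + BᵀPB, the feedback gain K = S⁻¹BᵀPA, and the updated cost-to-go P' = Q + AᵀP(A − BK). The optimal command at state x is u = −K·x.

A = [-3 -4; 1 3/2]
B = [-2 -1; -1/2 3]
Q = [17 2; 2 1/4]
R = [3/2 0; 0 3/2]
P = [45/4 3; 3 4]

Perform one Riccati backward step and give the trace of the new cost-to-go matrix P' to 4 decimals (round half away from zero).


24.5209

BᵀP = [-24.0000 -8.0000; -2.2500 9.0000]
S = R + BᵀPB = [3/2 0; 0 3/2] + [52.0000 0.0000; 0.0000 29.2500] = [53.5000 0.0000; 0.0000 30.7500]
BᵀPA = [64.0000 84.0000; 15.7500 22.5000]
K = S⁻¹·BᵀPA = [1.1963 1.5701; 0.5122 0.7317]
A−BK = [-0.0953 -0.1281; 0.0615 0.0899]
AᵀP(A−BK) = [2.6222 3.4896; 3.4896 4.6487]
P' = Q + AᵀP(A−BK) = [19.6222 5.4896; 5.4896 4.8987]
tr(P') = 24.5209


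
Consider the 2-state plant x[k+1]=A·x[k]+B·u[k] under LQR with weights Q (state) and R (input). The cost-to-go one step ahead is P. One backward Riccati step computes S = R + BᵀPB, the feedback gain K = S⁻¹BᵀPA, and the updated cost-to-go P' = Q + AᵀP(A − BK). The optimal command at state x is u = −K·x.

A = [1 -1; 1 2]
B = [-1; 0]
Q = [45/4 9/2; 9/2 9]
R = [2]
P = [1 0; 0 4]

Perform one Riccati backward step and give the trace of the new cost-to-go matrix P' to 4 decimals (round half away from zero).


BᵀP = [-1.0000 0.0000]
S = R + BᵀPB = [2] + [1.0000] = [3.0000]
BᵀPA = [-1.0000 1.0000]
K = S⁻¹·BᵀPA = [-0.3333 0.3333]
A−BK = [0.6667 -0.6667; 1.0000 2.0000]
AᵀP(A−BK) = [4.6667 7.3333; 7.3333 16.6667]
P' = Q + AᵀP(A−BK) = [15.9167 11.8333; 11.8333 25.6667]
tr(P') = 41.5833

41.5833


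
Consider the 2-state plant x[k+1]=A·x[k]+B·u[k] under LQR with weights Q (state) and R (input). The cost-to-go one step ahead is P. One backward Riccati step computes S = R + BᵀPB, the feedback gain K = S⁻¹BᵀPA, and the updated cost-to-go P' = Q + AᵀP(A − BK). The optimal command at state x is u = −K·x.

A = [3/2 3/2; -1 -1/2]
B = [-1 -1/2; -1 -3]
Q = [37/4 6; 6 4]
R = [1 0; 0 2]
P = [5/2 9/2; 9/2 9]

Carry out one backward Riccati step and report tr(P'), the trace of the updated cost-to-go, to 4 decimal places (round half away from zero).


BᵀP = [-7.0000 -13.5000; -14.7500 -29.2500]
S = R + BᵀPB = [1 0; 0 2] + [20.5000 44.0000; 44.0000 95.1250] = [21.5000 44.0000; 44.0000 97.1250]
BᵀPA = [3.0000 -3.7500; 7.1250 -7.5000]
K = S⁻¹·BᵀPA = [-0.1454 -0.2248; 0.1392 0.0246]
A−BK = [1.4242 1.2875; -0.7277 -0.6509]
AᵀP(A−BK) = [0.5692 0.4990; 0.4990 0.4666]
P' = Q + AᵀP(A−BK) = [9.8192 6.4990; 6.4990 4.4666]
tr(P') = 14.2858

14.2858


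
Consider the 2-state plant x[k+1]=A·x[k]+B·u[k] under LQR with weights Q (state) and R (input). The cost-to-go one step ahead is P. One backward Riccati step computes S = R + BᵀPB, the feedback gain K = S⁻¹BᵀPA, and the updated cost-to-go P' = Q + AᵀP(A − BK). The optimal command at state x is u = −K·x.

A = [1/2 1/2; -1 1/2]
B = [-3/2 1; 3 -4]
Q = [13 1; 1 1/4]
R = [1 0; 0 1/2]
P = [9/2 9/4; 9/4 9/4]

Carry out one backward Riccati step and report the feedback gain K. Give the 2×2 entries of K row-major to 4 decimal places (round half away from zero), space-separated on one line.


BᵀP = [0.0000 3.3750; -4.5000 -6.7500]
S = R + BᵀPB = [1 0; 0 1/2] + [10.1250 -13.5000; -13.5000 22.5000] = [11.1250 -13.5000; -13.5000 23.0000]
BᵀPA = [-3.3750 1.6875; 4.5000 -5.6250]
K = S⁻¹·BᵀPA = [-0.2292 -0.5042; 0.0611 -0.5405]
A−BK = [0.0951 0.2842; -0.0679 -0.1494]
AᵀP(A−BK) = [0.0764 0.1681; 0.1681 0.6229]
P' = Q + AᵀP(A−BK) = [13.0764 1.1681; 1.1681 0.8729]
tr(P') = 13.9493

-0.2292 -0.5042 0.0611 -0.5405


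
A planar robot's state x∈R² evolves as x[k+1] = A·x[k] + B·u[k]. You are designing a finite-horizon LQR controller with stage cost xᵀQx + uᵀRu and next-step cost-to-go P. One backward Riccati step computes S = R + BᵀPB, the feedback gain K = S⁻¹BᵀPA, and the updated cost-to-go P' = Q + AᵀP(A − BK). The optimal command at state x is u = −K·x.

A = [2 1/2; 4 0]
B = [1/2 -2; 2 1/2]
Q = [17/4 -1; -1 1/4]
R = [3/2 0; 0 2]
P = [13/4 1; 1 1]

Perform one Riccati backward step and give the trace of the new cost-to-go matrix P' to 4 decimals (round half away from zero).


10.3473

BᵀP = [3.6250 2.5000; -6.0000 -1.5000]
S = R + BᵀPB = [3/2 0; 0 2] + [6.8125 -6.0000; -6.0000 11.2500] = [8.3125 -6.0000; -6.0000 13.2500]
BᵀPA = [17.2500 1.8125; -18.0000 -3.0000]
K = S⁻¹·BᵀPA = [1.6261 0.0811; -0.6221 -0.1897]
A−BK = [-0.0573 0.0801; 1.0588 -0.0674]
AᵀP(A−BK) = [5.7509 0.4362; 0.4362 0.0964]
P' = Q + AᵀP(A−BK) = [10.0009 -0.5638; -0.5638 0.3464]
tr(P') = 10.3473


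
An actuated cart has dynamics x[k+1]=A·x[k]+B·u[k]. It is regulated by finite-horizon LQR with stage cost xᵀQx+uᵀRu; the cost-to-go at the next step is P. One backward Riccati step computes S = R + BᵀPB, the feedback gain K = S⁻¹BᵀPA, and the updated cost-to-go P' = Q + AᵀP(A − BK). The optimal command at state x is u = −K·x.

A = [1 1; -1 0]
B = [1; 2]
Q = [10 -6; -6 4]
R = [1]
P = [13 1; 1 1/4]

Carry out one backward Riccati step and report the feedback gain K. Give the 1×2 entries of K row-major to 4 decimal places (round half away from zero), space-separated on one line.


0.7105 0.7895

BᵀP = [15.0000 1.5000]
S = R + BᵀPB = [1] + [18.0000] = [19.0000]
BᵀPA = [13.5000 15.0000]
K = S⁻¹·BᵀPA = [0.7105 0.7895]
A−BK = [0.2895 0.2105; -2.4211 -1.5789]
AᵀP(A−BK) = [1.6579 1.3421; 1.3421 1.1579]
P' = Q + AᵀP(A−BK) = [11.6579 -4.6579; -4.6579 5.1579]
tr(P') = 16.8158


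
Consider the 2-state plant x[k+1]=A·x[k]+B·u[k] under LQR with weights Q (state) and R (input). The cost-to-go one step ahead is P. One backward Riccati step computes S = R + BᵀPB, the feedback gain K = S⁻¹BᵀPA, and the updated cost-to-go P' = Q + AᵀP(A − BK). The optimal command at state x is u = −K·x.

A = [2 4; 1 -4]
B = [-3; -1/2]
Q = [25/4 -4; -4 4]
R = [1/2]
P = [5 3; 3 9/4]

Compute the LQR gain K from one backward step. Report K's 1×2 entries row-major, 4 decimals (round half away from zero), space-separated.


-0.7832 -0.4631

BᵀP = [-16.5000 -10.1250]
S = R + BᵀPB = [1/2] + [54.5625] = [55.0625]
BᵀPA = [-43.1250 -25.5000]
K = S⁻¹·BᵀPA = [-0.7832 -0.4631]
A−BK = [-0.3496 2.6107; 0.6084 -4.2316]
AᵀP(A−BK) = [0.4745 -0.9716; -0.9716 8.1907]
P' = Q + AᵀP(A−BK) = [6.7245 -4.9716; -4.9716 12.1907]
tr(P') = 18.9152


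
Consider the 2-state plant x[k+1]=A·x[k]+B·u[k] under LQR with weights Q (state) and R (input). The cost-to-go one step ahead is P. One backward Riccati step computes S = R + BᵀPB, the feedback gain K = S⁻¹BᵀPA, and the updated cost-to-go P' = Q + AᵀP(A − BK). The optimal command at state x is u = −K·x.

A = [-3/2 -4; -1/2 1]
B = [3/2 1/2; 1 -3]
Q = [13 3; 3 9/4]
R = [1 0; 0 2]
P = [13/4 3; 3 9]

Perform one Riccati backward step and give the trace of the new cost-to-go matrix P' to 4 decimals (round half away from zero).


22.3500

BᵀP = [7.8750 13.5000; -7.3750 -25.5000]
S = R + BᵀPB = [1 0; 0 2] + [25.3125 -36.5625; -36.5625 72.8125] = [26.3125 -36.5625; -36.5625 74.8125]
BᵀPA = [-18.5625 -18.0000; 23.8125 4.0000]
K = S⁻¹·BᵀPA = [-0.8201 -1.9003; -0.0825 -0.8752]
A−BK = [-0.2286 -0.7120; 0.0726 0.2746]
AᵀP(A−BK) = [0.8039 2.0678; 2.0678 6.2961]
P' = Q + AᵀP(A−BK) = [13.8039 5.0678; 5.0678 8.5461]
tr(P') = 22.3500


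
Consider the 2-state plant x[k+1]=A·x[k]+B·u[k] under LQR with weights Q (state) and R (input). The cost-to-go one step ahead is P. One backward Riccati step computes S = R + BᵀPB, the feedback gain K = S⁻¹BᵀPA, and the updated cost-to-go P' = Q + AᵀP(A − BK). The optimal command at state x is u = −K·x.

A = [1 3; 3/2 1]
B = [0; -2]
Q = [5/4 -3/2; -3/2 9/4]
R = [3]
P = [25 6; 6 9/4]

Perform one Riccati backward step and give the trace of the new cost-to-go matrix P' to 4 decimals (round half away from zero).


BᵀP = [-12.0000 -4.5000]
S = R + BᵀPB = [3] + [9.0000] = [12.0000]
BᵀPA = [-18.7500 -40.5000]
K = S⁻¹·BᵀPA = [-1.5625 -3.3750]
A−BK = [1.0000 3.0000; -1.6250 -5.7500]
AᵀP(A−BK) = [18.7656 48.0938; 48.0938 126.5625]
P' = Q + AᵀP(A−BK) = [20.0156 46.5938; 46.5938 128.8125]
tr(P') = 148.8281

148.8281


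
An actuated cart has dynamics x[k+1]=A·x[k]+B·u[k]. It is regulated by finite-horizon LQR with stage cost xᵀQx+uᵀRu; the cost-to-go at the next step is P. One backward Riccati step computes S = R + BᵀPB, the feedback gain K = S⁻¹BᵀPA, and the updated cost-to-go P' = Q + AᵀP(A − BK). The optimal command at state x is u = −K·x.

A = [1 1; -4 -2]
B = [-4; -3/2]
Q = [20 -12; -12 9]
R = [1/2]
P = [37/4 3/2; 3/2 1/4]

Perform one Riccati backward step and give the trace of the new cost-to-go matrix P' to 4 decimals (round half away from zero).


29.1648

BᵀP = [-39.2500 -6.3750]
S = R + BᵀPB = [1/2] + [166.5625] = [167.0625]
BᵀPA = [-13.7500 -26.5000]
K = S⁻¹·BᵀPA = [-0.0823 -0.1586]
A−BK = [0.6708 0.3655; -4.1235 -2.2379]
AᵀP(A−BK) = [0.1183 0.0689; 0.0689 0.0465]
P' = Q + AᵀP(A−BK) = [20.1183 -11.9311; -11.9311 9.0465]
tr(P') = 29.1648


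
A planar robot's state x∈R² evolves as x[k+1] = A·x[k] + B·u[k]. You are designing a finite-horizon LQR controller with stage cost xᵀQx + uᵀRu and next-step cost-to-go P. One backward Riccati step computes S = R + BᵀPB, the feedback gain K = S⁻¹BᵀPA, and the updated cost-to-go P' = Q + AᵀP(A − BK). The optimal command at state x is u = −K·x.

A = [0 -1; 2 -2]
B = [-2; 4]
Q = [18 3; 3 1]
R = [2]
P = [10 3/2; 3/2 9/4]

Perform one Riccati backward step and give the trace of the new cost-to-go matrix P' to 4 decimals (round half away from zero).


BᵀP = [-14.0000 6.0000]
S = R + BᵀPB = [2] + [52.0000] = [54.0000]
BᵀPA = [12.0000 2.0000]
K = S⁻¹·BᵀPA = [0.2222 0.0370]
A−BK = [0.4444 -0.9259; 1.1111 -2.1481]
AᵀP(A−BK) = [6.3333 -12.4444; -12.4444 24.9259]
P' = Q + AᵀP(A−BK) = [24.3333 -9.4444; -9.4444 25.9259]
tr(P') = 50.2593

50.2593


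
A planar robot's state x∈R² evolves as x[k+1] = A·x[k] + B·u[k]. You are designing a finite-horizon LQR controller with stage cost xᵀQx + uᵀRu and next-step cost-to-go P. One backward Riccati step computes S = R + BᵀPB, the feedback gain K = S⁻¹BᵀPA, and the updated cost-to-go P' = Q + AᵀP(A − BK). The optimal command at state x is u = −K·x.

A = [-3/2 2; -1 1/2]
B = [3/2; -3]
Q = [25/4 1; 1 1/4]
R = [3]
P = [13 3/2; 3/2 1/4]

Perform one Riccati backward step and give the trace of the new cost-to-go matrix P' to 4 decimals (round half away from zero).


BᵀP = [15.0000 1.5000]
S = R + BᵀPB = [3] + [18.0000] = [21.0000]
BᵀPA = [-24.0000 30.7500]
K = S⁻¹·BᵀPA = [-1.1429 1.4643]
A−BK = [0.2143 -0.1964; -4.4286 4.8929]
AᵀP(A−BK) = [6.5714 -8.1071; -8.1071 10.0357]
P' = Q + AᵀP(A−BK) = [12.8214 -7.1071; -7.1071 10.2857]
tr(P') = 23.1071

23.1071


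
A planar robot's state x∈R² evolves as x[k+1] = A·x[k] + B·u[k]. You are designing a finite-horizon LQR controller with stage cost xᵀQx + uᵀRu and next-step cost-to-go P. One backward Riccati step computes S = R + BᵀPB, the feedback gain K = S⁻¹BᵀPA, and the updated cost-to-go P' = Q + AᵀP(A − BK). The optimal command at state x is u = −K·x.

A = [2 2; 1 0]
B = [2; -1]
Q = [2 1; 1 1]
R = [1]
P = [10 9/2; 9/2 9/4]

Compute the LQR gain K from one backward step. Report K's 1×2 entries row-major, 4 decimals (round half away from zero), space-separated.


BᵀP = [15.5000 6.7500]
S = R + BᵀPB = [1] + [24.2500] = [25.2500]
BᵀPA = [37.7500 31.0000]
K = S⁻¹·BᵀPA = [1.4950 1.2277]
A−BK = [-0.9901 -0.4554; 2.4950 1.2277]
AᵀP(A−BK) = [3.8119 2.6535; 2.6535 1.9406]
P' = Q + AᵀP(A−BK) = [5.8119 3.6535; 3.6535 2.9406]
tr(P') = 8.7525

1.4950 1.2277


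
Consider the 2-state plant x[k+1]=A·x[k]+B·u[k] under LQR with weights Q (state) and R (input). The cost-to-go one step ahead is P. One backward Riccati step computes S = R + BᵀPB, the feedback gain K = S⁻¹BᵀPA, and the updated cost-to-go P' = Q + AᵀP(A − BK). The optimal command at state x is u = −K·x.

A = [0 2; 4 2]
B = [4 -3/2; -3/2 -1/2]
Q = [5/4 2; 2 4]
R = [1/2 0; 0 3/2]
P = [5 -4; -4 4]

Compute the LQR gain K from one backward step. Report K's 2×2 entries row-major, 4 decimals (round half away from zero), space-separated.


BᵀP = [26.0000 -22.0000; -5.5000 4.0000]
S = R + BᵀPB = [1/2 0; 0 3/2] + [137.0000 -28.0000; -28.0000 6.2500] = [137.5000 -28.0000; -28.0000 7.7500]
BᵀPA = [-88.0000 8.0000; 16.0000 -3.0000]
K = S⁻¹·BᵀPA = [-0.8309 -0.0781; -0.9374 -0.6693]
A−BK = [1.9174 1.3085; 2.2850 1.5482]
AᵀP(A−BK) = [5.8802 3.8349; 3.8349 2.6170]
P' = Q + AᵀP(A−BK) = [7.1302 5.8349; 5.8349 6.6170]
tr(P') = 13.7471

-0.8309 -0.0781 -0.9374 -0.6693


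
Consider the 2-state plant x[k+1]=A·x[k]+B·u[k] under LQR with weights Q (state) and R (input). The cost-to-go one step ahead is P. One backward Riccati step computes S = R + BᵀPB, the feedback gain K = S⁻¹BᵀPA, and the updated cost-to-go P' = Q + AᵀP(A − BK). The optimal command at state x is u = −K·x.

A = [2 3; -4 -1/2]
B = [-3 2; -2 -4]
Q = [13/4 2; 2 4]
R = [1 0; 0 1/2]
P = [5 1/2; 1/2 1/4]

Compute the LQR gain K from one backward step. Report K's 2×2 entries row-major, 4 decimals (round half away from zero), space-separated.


BᵀP = [-16.0000 -2.0000; 8.0000 0.0000]
S = R + BᵀPB = [1 0; 0 1/2] + [52.0000 -24.0000; -24.0000 16.0000] = [53.0000 -24.0000; -24.0000 16.5000]
BᵀPA = [-24.0000 -47.0000; 16.0000 24.0000]
K = S⁻¹·BᵀPA = [-0.0402 -0.6683; 0.9112 0.4824]
A−BK = [0.0570 0.0302; -0.4355 0.0930]
AᵀP(A−BK) = [0.4556 0.2412; 0.2412 0.5726]
P' = Q + AᵀP(A−BK) = [3.7056 2.2412; 2.2412 4.5726]
tr(P') = 8.2782

-0.0402 -0.6683 0.9112 0.4824


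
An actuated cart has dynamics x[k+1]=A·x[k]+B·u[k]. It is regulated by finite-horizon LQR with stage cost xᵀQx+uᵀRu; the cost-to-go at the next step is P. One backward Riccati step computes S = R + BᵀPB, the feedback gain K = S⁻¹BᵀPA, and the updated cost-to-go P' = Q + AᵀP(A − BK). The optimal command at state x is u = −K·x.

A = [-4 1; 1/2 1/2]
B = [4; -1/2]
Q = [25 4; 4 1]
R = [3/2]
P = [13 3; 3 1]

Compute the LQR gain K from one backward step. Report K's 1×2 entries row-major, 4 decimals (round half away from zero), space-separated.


-0.9924 0.2845

BᵀP = [50.5000 11.5000]
S = R + BᵀPB = [3/2] + [196.2500] = [197.7500]
BᵀPA = [-196.2500 56.2500]
K = S⁻¹·BᵀPA = [-0.9924 0.2845]
A−BK = [-0.0303 -0.1378; 0.0038 0.6422]
AᵀP(A−BK) = [1.4886 -0.4267; -0.4267 0.2497]
P' = Q + AᵀP(A−BK) = [26.4886 3.5733; 3.5733 1.2497]
tr(P') = 27.7383


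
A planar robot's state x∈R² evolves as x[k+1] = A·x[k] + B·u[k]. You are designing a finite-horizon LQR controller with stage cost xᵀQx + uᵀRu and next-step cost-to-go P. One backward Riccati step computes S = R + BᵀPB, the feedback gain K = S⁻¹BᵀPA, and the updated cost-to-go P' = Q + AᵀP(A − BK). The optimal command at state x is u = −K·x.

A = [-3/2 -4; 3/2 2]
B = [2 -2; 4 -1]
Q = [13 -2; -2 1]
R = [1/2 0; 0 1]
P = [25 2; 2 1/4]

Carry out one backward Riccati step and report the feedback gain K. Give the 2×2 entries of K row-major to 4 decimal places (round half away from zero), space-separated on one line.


BᵀP = [58.0000 5.0000; -52.0000 -4.2500]
S = R + BᵀPB = [1/2 0; 0 1] + [136.0000 -121.0000; -121.0000 108.2500] = [136.5000 -121.0000; -121.0000 109.2500]
BᵀPA = [-79.5000 -222.0000; 71.6250 199.5000]
K = S⁻¹·BᵀPA = [-0.0690 -0.4197; 0.5792 1.3613]
A−BK = [-0.2036 -0.4381; 2.3553 5.0400]
AᵀP(A−BK) = [0.8428 1.8845; 1.8845 4.2577]
P' = Q + AᵀP(A−BK) = [13.8428 -0.1155; -0.1155 5.2577]
tr(P') = 19.1006

-0.0690 -0.4197 0.5792 1.3613


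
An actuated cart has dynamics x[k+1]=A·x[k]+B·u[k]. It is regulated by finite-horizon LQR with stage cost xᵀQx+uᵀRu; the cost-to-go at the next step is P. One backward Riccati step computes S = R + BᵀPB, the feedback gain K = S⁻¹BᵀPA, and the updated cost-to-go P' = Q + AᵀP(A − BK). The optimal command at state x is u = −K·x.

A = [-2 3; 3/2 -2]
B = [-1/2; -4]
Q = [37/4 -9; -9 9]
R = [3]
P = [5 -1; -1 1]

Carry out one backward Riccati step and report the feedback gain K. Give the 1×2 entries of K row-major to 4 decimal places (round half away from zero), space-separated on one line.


-0.5077 0.7077

BᵀP = [1.5000 -3.5000]
S = R + BᵀPB = [3] + [13.2500] = [16.2500]
BᵀPA = [-8.2500 11.5000]
K = S⁻¹·BᵀPA = [-0.5077 0.7077]
A−BK = [-2.2538 3.3538; -0.5308 0.8308]
AᵀP(A−BK) = [24.0615 -35.6615; -35.6615 52.8615]
P' = Q + AᵀP(A−BK) = [33.3115 -44.6615; -44.6615 61.8615]
tr(P') = 95.1731


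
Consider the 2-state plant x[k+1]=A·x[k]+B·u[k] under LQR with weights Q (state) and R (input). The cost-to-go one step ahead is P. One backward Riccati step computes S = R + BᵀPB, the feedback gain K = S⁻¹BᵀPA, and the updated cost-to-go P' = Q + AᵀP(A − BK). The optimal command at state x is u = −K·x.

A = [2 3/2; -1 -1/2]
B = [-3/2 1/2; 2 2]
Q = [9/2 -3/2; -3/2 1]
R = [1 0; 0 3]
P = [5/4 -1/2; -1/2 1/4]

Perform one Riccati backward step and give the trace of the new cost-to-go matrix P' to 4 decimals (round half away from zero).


BᵀP = [-2.8750 1.2500; -0.3750 0.2500]
S = R + BᵀPB = [1 0; 0 3] + [6.8125 1.0625; 1.0625 0.3125] = [7.8125 1.0625; 1.0625 3.3125]
BᵀPA = [-7.0000 -4.9375; -1.0000 -0.6875]
K = S⁻¹·BᵀPA = [-0.8939 -0.6313; -0.0152 -0.0051]
A−BK = [0.6667 0.5556; 0.8182 0.7727]
AᵀP(A−BK) = [0.9773 0.7008; 0.7008 0.5044]
P' = Q + AᵀP(A−BK) = [5.4773 -0.7992; -0.7992 1.5044]
tr(P') = 6.9817

6.9817


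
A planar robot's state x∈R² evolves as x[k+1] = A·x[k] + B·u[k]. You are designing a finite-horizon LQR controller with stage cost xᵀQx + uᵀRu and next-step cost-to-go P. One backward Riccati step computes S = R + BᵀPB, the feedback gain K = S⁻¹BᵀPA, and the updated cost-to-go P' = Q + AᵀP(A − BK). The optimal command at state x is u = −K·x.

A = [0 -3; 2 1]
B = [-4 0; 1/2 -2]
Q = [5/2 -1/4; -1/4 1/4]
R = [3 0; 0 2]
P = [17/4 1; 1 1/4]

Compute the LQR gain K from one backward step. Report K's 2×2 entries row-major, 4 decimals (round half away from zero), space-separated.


-0.1098 0.6678 -0.0496 0.1081

BᵀP = [-16.5000 -3.8750; -2.0000 -0.5000]
S = R + BᵀPB = [3 0; 0 2] + [64.0625 7.7500; 7.7500 1.0000] = [67.0625 7.7500; 7.7500 3.0000]
BᵀPA = [-7.7500 45.6250; -1.0000 5.5000]
K = S⁻¹·BᵀPA = [-0.1098 0.6678; -0.0496 0.1081]
A−BK = [-0.4393 -0.3286; 1.9557 0.8822]
AᵀP(A−BK) = [0.0992 -0.2161; -0.2161 1.4351]
P' = Q + AᵀP(A−BK) = [2.5992 -0.4661; -0.4661 1.6851]
tr(P') = 4.2843


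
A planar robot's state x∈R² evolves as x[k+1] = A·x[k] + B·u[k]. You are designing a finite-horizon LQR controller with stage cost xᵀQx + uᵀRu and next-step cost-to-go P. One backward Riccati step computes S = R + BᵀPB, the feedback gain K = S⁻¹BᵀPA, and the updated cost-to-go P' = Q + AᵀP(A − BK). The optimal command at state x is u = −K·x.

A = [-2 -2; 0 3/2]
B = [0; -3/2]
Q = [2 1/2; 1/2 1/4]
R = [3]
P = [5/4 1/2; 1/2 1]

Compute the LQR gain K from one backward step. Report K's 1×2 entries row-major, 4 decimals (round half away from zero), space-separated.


BᵀP = [-0.7500 -1.5000]
S = R + BᵀPB = [3] + [2.2500] = [5.2500]
BᵀPA = [1.5000 -0.7500]
K = S⁻¹·BᵀPA = [0.2857 -0.1429]
A−BK = [-2.0000 -2.0000; 0.4286 1.2857]
AᵀP(A−BK) = [4.5714 3.7143; 3.7143 4.1429]
P' = Q + AᵀP(A−BK) = [6.5714 4.2143; 4.2143 4.3929]
tr(P') = 10.9643

0.2857 -0.1429


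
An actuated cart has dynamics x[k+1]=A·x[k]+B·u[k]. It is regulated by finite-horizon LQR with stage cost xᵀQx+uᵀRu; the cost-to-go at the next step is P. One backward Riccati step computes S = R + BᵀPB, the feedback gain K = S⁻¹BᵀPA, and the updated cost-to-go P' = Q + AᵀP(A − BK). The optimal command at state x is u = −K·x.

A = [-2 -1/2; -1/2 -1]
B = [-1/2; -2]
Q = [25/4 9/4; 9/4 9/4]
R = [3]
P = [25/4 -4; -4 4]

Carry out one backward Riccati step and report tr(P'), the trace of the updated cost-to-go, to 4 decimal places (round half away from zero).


23.4254

BᵀP = [4.8750 -6.0000]
S = R + BᵀPB = [3] + [9.5625] = [12.5625]
BᵀPA = [-6.7500 3.5625]
K = S⁻¹·BᵀPA = [-0.5373 0.2836]
A−BK = [-2.2687 -0.3582; -1.5746 -0.4328]
AᵀP(A−BK) = [14.3731 1.1642; 1.1642 0.5522]
P' = Q + AᵀP(A−BK) = [20.6231 3.4142; 3.4142 2.8022]
tr(P') = 23.4254


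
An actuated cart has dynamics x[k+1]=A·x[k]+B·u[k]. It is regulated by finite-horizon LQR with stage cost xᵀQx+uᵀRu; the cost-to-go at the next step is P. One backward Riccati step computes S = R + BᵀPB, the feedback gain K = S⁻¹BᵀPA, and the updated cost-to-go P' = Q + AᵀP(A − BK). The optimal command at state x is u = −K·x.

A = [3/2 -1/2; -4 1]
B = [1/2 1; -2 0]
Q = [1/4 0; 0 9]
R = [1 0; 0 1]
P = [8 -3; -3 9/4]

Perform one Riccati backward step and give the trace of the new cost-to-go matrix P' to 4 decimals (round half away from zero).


BᵀP = [10.0000 -6.0000; 8.0000 -3.0000]
S = R + BᵀPB = [1 0; 0 1] + [17.0000 10.0000; 10.0000 8.0000] = [18.0000 10.0000; 10.0000 9.0000]
BᵀPA = [39.0000 -11.0000; 24.0000 -7.0000]
K = S⁻¹·BᵀPA = [1.7903 -0.4677; 0.6774 -0.2581]
A−BK = [-0.0726 -0.0081; -0.4194 0.0645]
AᵀP(A−BK) = [3.9194 -1.0645; -1.0645 0.2984]
P' = Q + AᵀP(A−BK) = [4.1694 -1.0645; -1.0645 9.2984]
tr(P') = 13.4677

13.4677


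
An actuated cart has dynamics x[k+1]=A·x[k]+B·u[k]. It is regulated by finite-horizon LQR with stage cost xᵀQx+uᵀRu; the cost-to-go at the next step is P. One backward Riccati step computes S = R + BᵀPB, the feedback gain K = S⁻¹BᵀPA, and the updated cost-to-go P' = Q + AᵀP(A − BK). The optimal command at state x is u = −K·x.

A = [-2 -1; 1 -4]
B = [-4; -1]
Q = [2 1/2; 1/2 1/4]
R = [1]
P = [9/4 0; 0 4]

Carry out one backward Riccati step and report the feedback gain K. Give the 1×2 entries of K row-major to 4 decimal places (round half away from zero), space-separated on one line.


BᵀP = [-9.0000 -4.0000]
S = R + BᵀPB = [1] + [40.0000] = [41.0000]
BᵀPA = [14.0000 25.0000]
K = S⁻¹·BᵀPA = [0.3415 0.6098]
A−BK = [-0.6341 1.4390; 1.3415 -3.3902]
AᵀP(A−BK) = [8.2195 -20.0366; -20.0366 51.0061]
P' = Q + AᵀP(A−BK) = [10.2195 -19.5366; -19.5366 51.2561]
tr(P') = 61.4756

0.3415 0.6098


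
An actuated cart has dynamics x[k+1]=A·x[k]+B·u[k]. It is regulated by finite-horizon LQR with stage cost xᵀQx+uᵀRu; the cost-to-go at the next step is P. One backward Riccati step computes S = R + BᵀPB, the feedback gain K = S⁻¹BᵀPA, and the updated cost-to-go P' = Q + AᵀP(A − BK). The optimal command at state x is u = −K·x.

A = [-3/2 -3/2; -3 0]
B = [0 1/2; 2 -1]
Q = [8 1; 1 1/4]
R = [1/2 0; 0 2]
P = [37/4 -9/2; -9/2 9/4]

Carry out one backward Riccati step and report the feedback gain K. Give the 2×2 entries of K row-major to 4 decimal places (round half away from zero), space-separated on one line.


-0.0700 1.0856 -0.0739 -0.3541

BᵀP = [-9.0000 4.5000; 9.1250 -4.5000]
S = R + BᵀPB = [1/2 0; 0 2] + [9.0000 -9.0000; -9.0000 9.0625] = [9.5000 -9.0000; -9.0000 11.0625]
BᵀPA = [0.0000 13.5000; -0.1875 -13.6875]
K = S⁻¹·BᵀPA = [-0.0700 1.0856; -0.0739 -0.3541]
A−BK = [-1.4630 -1.3230; -2.9339 -2.5253]
AᵀP(A−BK) = [0.5486 0.4961; 0.4961 1.3103]
P' = Q + AᵀP(A−BK) = [8.5486 1.4961; 1.4961 1.5603]
tr(P') = 10.1089
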